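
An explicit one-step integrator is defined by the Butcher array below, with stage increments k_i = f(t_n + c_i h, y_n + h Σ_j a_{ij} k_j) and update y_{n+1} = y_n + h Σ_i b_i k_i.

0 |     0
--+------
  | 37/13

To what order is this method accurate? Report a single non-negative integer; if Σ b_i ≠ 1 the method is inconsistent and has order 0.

b = (37/13)
c = (0)
Σ b_i: 37/13·1 = 37/13 ≠ 1 ⇒ order 0.

0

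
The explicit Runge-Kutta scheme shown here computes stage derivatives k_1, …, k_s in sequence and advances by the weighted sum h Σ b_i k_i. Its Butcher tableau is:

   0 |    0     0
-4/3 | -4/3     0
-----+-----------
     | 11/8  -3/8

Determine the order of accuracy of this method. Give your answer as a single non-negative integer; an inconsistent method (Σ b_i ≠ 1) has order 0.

2

b = (11/8, -3/8)
c = (0, -4/3)
Σ b_i: 11/8·1 + (-3/8)·1 = 1 ✓
b·c: (-3/8)·(-4/3) = 1/2 ✓; 2 stages ⇒ order 2.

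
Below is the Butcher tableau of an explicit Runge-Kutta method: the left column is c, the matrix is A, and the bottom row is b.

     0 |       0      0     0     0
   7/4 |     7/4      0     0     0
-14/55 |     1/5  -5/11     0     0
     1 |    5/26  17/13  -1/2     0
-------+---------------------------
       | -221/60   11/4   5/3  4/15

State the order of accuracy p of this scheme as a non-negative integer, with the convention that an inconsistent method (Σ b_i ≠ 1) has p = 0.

1

b = (-221/60, 11/4, 5/3, 4/15)
c = (0, 7/4, -14/55, 1)
Ac = (0, 0, -35/44, 6909/2860)
Σ b_i: (-221/60)·1 + 11/4·1 + 5/3·1 + 4/15·1 = 1 ✓
b·c: 11/4·7/4 + 5/3·(-14/55) + 4/15·1 = 12289/2640 ≠ 1/2 ⇒ order 1.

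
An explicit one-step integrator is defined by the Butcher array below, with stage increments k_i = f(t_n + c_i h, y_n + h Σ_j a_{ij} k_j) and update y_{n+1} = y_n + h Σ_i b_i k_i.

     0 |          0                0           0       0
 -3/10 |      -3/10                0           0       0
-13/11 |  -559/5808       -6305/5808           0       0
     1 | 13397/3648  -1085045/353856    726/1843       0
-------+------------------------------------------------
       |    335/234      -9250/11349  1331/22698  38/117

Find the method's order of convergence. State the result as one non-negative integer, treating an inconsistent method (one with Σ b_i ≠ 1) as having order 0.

4

b = (335/234, -9250/11349, 1331/22698, 38/117)
c = (0, -3/10, -13/11, 1)
Ac = (0, 0, 1261/3872, 1105/2432)
Σ b_i: 335/234·1 + (-9250/11349)·1 + 1331/22698·1 + 38/117·1 = 1 ✓
b·c: (-9250/11349)·(-3/10) + 1331/22698·(-13/11) + 38/117·1 = 1/2 ✓
b·c²: (-9250/11349)·9/100 + 1331/22698·169/121 + 38/117·1 = 1/3 ✓
b·Ac: 1331/22698·1261/3872 + 38/117·1105/2432 = 1/6 ✓
b·c³: (-9250/11349)·(-27/1000) + 1331/22698·(-2197/1331) + 38/117·1 = 1/4 ✓
b·(c∘Ac): 1331/22698·(-16393/42592) + 38/117·1105/2432 = 1/8 ✓
b·Ac²: 1331/22698·(-3783/38720) + 38/117·351/1280 = 1/12 ✓
b·A²c: 38/117·39/304 = 1/24 ✓; 4 stages ⇒ order 4.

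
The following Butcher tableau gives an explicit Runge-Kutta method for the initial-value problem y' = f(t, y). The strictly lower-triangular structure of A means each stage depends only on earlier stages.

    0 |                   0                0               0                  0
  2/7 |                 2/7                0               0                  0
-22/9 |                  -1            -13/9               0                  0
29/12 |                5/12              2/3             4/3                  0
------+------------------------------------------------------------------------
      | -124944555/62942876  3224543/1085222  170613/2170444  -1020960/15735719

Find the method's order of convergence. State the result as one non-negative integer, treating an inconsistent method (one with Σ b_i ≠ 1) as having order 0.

3

b = (-124944555/62942876, 3224543/1085222, 170613/2170444, -1020960/15735719)
c = (0, 2/7, -22/9, 29/12)
Ac = (0, 0, -26/63, -580/189)
Σ b_i: (-124944555/62942876)·1 + 3224543/1085222·1 + 170613/2170444·1 + (-1020960/15735719)·1 = 1 ✓
b·c: 3224543/1085222·2/7 + 170613/2170444·(-22/9) + (-1020960/15735719)·29/12 = 1/2 ✓
b·c²: 3224543/1085222·4/49 + 170613/2170444·484/81 + (-1020960/15735719)·841/144 = 1/3 ✓
b·Ac: 170613/2170444·(-26/63) + (-1020960/15735719)·(-580/189) = 1/6 ✓
b·c³: 3224543/1085222·8/343 + 170613/2170444·(-10648/729) + (-1020960/15735719)·24389/1728 = -58443845/29300994 ≠ 1/4 ⇒ order 3.
b·(c∘Ac): 170613/2170444·572/567 + (-1020960/15735719)·(-4205/567) = 2737093/4883499 ≠ 1/8
b·Ac²: 170613/2170444·(-52/441) + (-1020960/15735719)·95512/11907 = -1575406369/2974050891 ≠ 1/12
b·A²c: (-1020960/15735719)·(-104/189) = 11797760/330450099 ≠ 1/24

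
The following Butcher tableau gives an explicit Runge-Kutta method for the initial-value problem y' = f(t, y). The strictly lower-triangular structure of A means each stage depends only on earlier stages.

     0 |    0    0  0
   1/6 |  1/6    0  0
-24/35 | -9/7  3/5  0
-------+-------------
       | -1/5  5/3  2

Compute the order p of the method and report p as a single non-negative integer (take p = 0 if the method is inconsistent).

0

b = (-1/5, 5/3, 2)
c = (0, 1/6, -24/35)
Ac = (0, 0, 1/10)
Σ b_i: (-1/5)·1 + 5/3·1 + 2·1 = 52/15 ≠ 1 ⇒ order 0.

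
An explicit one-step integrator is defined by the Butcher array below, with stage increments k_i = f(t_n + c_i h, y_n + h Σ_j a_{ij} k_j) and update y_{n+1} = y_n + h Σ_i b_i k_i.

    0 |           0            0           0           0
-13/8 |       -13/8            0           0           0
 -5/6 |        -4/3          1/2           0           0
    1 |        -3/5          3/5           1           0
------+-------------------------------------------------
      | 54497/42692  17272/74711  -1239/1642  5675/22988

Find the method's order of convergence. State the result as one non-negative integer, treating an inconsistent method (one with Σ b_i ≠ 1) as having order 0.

3

b = (54497/42692, 17272/74711, -1239/1642, 5675/22988)
c = (0, -13/8, -5/6, 1)
Ac = (0, 0, -13/16, -217/120)
Σ b_i: 54497/42692·1 + 17272/74711·1 + (-1239/1642)·1 + 5675/22988·1 = 1 ✓
b·c: 17272/74711·(-13/8) + (-1239/1642)·(-5/6) + 5675/22988·1 = 1/2 ✓
b·c²: 17272/74711·169/64 + (-1239/1642)·25/36 + 5675/22988·1 = 1/3 ✓
b·Ac: (-1239/1642)·(-13/16) + 5675/22988·(-217/120) = 1/6 ✓
b·c³: 17272/74711·(-2197/512) + (-1239/1642)·(-125/216) + 5675/22988·1 = -145877/472896 ≠ 1/4 ⇒ order 3.
b·(c∘Ac): (-1239/1642)·65/96 + 5675/22988·(-217/120) = -150905/157632 ≠ 1/8
b·Ac²: (-1239/1642)·169/128 + 5675/22988·6563/2880 = -1435657/3310272 ≠ 1/12
b·A²c: 5675/22988·(-13/16) = -73775/367808 ≠ 1/24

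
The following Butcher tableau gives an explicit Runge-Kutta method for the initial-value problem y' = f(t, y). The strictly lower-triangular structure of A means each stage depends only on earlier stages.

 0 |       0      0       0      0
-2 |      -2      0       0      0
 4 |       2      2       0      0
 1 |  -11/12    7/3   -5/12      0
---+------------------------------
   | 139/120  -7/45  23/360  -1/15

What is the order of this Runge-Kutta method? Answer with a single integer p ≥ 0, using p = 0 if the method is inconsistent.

b = (139/120, -7/45, 23/360, -1/15)
c = (0, -2, 4, 1)
Ac = (0, 0, -4, -19/3)
Σ b_i: 139/120·1 + (-7/45)·1 + 23/360·1 + (-1/15)·1 = 1 ✓
b·c: (-7/45)·(-2) + 23/360·4 + (-1/15)·1 = 1/2 ✓
b·c²: (-7/45)·4 + 23/360·16 + (-1/15)·1 = 1/3 ✓
b·Ac: 23/360·(-4) + (-1/15)·(-19/3) = 1/6 ✓
b·c³: (-7/45)·(-8) + 23/360·64 + (-1/15)·1 = 79/15 ≠ 1/4 ⇒ order 3.
b·(c∘Ac): 23/360·(-16) + (-1/15)·(-19/3) = -3/5 ≠ 1/8
b·Ac²: 23/360·8 + (-1/15)·8/3 = 1/3 ≠ 1/12
b·A²c: (-1/15)·5/3 = -1/9 ≠ 1/24

3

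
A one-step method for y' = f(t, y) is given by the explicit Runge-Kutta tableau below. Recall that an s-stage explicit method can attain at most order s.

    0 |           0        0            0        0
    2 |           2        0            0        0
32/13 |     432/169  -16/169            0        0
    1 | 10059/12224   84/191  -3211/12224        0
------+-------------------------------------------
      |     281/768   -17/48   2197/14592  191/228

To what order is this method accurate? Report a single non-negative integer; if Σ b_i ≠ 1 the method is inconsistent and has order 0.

b = (281/768, -17/48, 2197/14592, 191/228)
c = (0, 2, 32/13, 1)
Ac = (0, 0, -32/169, 89/382)
Σ b_i: 281/768·1 + (-17/48)·1 + 2197/14592·1 + 191/228·1 = 1 ✓
b·c: (-17/48)·2 + 2197/14592·32/13 + 191/228·1 = 1/2 ✓
b·c²: (-17/48)·4 + 2197/14592·1024/169 + 191/228·1 = 1/3 ✓
b·Ac: 2197/14592·(-32/169) + 191/228·89/382 = 1/6 ✓
b·c³: (-17/48)·8 + 2197/14592·32768/2197 + 191/228·1 = 1/4 ✓
b·(c∘Ac): 2197/14592·(-1024/2197) + 191/228·89/382 = 1/8 ✓
b·Ac²: 2197/14592·(-64/169) + 191/228·32/191 = 1/12 ✓
b·A²c: 191/228·19/382 = 1/24 ✓; 4 stages ⇒ order 4.

4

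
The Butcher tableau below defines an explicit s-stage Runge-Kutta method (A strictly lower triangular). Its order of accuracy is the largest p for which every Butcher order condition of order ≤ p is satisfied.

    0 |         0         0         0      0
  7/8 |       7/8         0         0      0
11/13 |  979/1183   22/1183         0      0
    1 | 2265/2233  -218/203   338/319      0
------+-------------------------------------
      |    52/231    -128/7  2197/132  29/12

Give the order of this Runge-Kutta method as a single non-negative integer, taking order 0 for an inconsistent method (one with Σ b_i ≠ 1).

b = (52/231, -128/7, 2197/132, 29/12)
c = (0, 7/8, 11/13, 1)
Ac = (0, 0, 11/676, -5/116)
Σ b_i: 52/231·1 + (-128/7)·1 + 2197/132·1 + 29/12·1 = 1 ✓
b·c: (-128/7)·7/8 + 2197/132·11/13 + 29/12·1 = 1/2 ✓
b·c²: (-128/7)·49/64 + 2197/132·121/169 + 29/12·1 = 1/3 ✓
b·Ac: 2197/132·11/676 + 29/12·(-5/116) = 1/6 ✓
b·c³: (-128/7)·343/512 + 2197/132·1331/2197 + 29/12·1 = 1/4 ✓
b·(c∘Ac): 2197/132·121/8788 + 29/12·(-5/116) = 1/8 ✓
b·Ac²: 2197/132·77/5408 + 29/12·(-59/928) = 1/12 ✓
b·A²c: 29/12·1/58 = 1/24 ✓; 4 stages ⇒ order 4.

4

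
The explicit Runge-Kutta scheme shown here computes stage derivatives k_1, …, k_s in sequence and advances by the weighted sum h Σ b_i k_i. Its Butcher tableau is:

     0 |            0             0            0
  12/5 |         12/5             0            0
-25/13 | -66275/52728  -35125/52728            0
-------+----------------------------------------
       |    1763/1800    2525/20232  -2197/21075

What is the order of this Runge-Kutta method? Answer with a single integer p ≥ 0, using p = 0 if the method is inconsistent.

3

b = (1763/1800, 2525/20232, -2197/21075)
c = (0, 12/5, -25/13)
Ac = (0, 0, -7025/4394)
Σ b_i: 1763/1800·1 + 2525/20232·1 + (-2197/21075)·1 = 1 ✓
b·c: 2525/20232·12/5 + (-2197/21075)·(-25/13) = 1/2 ✓
b·c²: 2525/20232·144/25 + (-2197/21075)·625/169 = 1/3 ✓
b·Ac: (-2197/21075)·(-7025/4394) = 1/6 ✓; 3 stages ⇒ order 3.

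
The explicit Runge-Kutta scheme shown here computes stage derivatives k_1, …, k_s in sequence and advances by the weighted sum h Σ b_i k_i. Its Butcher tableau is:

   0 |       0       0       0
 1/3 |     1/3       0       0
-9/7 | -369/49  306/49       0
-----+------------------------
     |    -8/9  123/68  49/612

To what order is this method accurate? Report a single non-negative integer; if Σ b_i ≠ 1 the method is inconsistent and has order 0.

b = (-8/9, 123/68, 49/612)
c = (0, 1/3, -9/7)
Ac = (0, 0, 102/49)
Σ b_i: (-8/9)·1 + 123/68·1 + 49/612·1 = 1 ✓
b·c: 123/68·1/3 + 49/612·(-9/7) = 1/2 ✓
b·c²: 123/68·1/9 + 49/612·81/49 = 1/3 ✓
b·Ac: 49/612·102/49 = 1/6 ✓; 3 stages ⇒ order 3.

3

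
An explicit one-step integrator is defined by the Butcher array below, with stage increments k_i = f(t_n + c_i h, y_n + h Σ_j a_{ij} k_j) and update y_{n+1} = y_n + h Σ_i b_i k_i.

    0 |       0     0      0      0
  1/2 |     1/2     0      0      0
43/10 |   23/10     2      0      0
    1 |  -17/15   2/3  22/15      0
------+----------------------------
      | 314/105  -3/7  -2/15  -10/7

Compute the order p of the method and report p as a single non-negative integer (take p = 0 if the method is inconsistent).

b = (314/105, -3/7, -2/15, -10/7)
c = (0, 1/2, 43/10, 1)
Ac = (0, 0, 1, 166/25)
Σ b_i: 314/105·1 + (-3/7)·1 + (-2/15)·1 + (-10/7)·1 = 1 ✓
b·c: (-3/7)·1/2 + (-2/15)·43/10 + (-10/7)·1 = -2327/1050 ≠ 1/2 ⇒ order 1.

1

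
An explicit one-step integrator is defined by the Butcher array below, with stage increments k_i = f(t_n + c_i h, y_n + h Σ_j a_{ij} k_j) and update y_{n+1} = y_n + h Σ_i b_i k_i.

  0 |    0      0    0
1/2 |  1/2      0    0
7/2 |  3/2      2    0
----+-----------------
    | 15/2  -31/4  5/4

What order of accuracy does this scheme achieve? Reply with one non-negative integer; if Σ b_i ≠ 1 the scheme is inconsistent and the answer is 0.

b = (15/2, -31/4, 5/4)
c = (0, 1/2, 7/2)
Ac = (0, 0, 1)
Σ b_i: 15/2·1 + (-31/4)·1 + 5/4·1 = 1 ✓
b·c: (-31/4)·1/2 + 5/4·7/2 = 1/2 ✓
b·c²: (-31/4)·1/4 + 5/4·49/4 = 107/8 ≠ 1/3 ⇒ order 2.
b·Ac: 5/4·1 = 5/4 ≠ 1/6

2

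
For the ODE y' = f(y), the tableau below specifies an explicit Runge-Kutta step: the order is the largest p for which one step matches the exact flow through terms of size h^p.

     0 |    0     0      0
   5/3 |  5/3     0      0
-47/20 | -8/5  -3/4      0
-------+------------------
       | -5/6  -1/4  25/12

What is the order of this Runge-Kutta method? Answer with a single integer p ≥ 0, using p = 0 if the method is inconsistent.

b = (-5/6, -1/4, 25/12)
c = (0, 5/3, -47/20)
Ac = (0, 0, -5/4)
Σ b_i: (-5/6)·1 + (-1/4)·1 + 25/12·1 = 1 ✓
b·c: (-1/4)·5/3 + 25/12·(-47/20) = -85/16 ≠ 1/2 ⇒ order 1.

1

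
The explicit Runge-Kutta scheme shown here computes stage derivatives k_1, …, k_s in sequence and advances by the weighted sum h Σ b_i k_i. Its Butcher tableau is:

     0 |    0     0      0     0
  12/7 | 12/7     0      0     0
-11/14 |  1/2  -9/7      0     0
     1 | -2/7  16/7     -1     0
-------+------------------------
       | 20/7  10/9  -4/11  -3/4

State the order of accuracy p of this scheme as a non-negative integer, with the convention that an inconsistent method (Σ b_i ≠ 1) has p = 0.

b = (20/7, 10/9, -4/11, -3/4)
c = (0, 12/7, -11/14, 1)
Ac = (0, 0, -108/49, 461/98)
Σ b_i: 20/7·1 + 10/9·1 + (-4/11)·1 + (-3/4)·1 = 7913/2772 ≠ 1 ⇒ order 0.

0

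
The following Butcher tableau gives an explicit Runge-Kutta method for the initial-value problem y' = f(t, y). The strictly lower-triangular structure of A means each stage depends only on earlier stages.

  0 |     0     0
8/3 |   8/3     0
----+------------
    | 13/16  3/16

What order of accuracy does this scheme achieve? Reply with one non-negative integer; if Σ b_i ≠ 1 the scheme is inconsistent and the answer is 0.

2

b = (13/16, 3/16)
c = (0, 8/3)
Σ b_i: 13/16·1 + 3/16·1 = 1 ✓
b·c: 3/16·8/3 = 1/2 ✓; 2 stages ⇒ order 2.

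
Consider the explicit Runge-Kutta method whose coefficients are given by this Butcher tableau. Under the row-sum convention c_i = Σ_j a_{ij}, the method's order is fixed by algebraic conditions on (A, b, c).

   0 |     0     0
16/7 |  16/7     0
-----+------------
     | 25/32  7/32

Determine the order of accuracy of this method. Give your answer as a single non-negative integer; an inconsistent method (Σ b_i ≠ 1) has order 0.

b = (25/32, 7/32)
c = (0, 16/7)
Σ b_i: 25/32·1 + 7/32·1 = 1 ✓
b·c: 7/32·16/7 = 1/2 ✓; 2 stages ⇒ order 2.

2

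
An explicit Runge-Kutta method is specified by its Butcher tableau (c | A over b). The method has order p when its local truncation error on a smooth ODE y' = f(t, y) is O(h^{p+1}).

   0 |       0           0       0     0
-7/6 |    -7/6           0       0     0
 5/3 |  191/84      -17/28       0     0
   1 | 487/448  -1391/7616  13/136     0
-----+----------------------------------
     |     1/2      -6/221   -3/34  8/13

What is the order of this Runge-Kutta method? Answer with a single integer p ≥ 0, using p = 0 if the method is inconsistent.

b = (1/2, -6/221, -3/34, 8/13)
c = (0, -7/6, 5/3, 1)
Ac = (0, 0, 17/24, 143/384)
Σ b_i: 1/2·1 + (-6/221)·1 + (-3/34)·1 + 8/13·1 = 1 ✓
b·c: (-6/221)·(-7/6) + (-3/34)·5/3 + 8/13·1 = 1/2 ✓
b·c²: (-6/221)·49/36 + (-3/34)·25/9 + 8/13·1 = 1/3 ✓
b·Ac: (-3/34)·17/24 + 8/13·143/384 = 1/6 ✓
b·c³: (-6/221)·(-343/216) + (-3/34)·125/27 + 8/13·1 = 1/4 ✓
b·(c∘Ac): (-3/34)·85/72 + 8/13·143/384 = 1/8 ✓
b·Ac²: (-3/34)·(-119/144) + 8/13·13/768 = 1/12 ✓
b·A²c: 8/13·13/192 = 1/24 ✓; 4 stages ⇒ order 4.

4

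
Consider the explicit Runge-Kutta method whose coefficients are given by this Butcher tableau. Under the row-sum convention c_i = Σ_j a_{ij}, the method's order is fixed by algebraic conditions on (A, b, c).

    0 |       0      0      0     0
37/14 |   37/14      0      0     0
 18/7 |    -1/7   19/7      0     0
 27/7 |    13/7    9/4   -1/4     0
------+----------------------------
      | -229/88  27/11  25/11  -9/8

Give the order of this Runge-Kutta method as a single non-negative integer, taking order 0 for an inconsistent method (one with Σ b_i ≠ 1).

1

b = (-229/88, 27/11, 25/11, -9/8)
c = (0, 37/14, 18/7, 27/7)
Ac = (0, 0, 703/98, 297/56)
Σ b_i: (-229/88)·1 + 27/11·1 + 25/11·1 + (-9/8)·1 = 1 ✓
b·c: 27/11·37/14 + 25/11·18/7 + (-9/8)·27/7 = 4923/616 ≠ 1/2 ⇒ order 1.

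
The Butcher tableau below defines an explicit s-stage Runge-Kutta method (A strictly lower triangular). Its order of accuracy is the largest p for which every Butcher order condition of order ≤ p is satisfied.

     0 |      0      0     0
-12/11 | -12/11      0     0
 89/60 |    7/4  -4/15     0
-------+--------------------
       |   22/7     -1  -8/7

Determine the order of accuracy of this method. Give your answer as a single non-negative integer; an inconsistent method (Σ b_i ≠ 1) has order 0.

1

b = (22/7, -1, -8/7)
c = (0, -12/11, 89/60)
Ac = (0, 0, 16/55)
Σ b_i: 22/7·1 + (-1)·1 + (-8/7)·1 = 1 ✓
b·c: (-1)·(-12/11) + (-8/7)·89/60 = -698/1155 ≠ 1/2 ⇒ order 1.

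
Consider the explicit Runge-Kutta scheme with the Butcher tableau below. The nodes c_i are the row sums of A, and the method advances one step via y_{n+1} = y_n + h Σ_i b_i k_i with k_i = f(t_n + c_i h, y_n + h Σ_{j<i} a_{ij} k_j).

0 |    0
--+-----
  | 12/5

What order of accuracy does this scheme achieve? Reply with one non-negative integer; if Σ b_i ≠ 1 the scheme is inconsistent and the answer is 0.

b = (12/5)
c = (0)
Σ b_i: 12/5·1 = 12/5 ≠ 1 ⇒ order 0.

0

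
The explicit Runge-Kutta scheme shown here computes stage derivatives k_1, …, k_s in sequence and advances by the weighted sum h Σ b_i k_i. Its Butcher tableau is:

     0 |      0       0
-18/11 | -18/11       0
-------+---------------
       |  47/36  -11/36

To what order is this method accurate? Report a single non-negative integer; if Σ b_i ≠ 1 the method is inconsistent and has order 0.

b = (47/36, -11/36)
c = (0, -18/11)
Σ b_i: 47/36·1 + (-11/36)·1 = 1 ✓
b·c: (-11/36)·(-18/11) = 1/2 ✓; 2 stages ⇒ order 2.

2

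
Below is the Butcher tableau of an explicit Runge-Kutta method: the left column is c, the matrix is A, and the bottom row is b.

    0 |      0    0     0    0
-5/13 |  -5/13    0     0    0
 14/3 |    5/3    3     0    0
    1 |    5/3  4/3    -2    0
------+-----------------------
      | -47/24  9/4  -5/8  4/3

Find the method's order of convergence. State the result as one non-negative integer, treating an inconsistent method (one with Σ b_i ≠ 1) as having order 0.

1

b = (-47/24, 9/4, -5/8, 4/3)
c = (0, -5/13, 14/3, 1)
Ac = (0, 0, -15/13, -128/13)
Σ b_i: (-47/24)·1 + 9/4·1 + (-5/8)·1 + 4/3·1 = 1 ✓
b·c: 9/4·(-5/13) + (-5/8)·14/3 + 4/3·1 = -191/78 ≠ 1/2 ⇒ order 1.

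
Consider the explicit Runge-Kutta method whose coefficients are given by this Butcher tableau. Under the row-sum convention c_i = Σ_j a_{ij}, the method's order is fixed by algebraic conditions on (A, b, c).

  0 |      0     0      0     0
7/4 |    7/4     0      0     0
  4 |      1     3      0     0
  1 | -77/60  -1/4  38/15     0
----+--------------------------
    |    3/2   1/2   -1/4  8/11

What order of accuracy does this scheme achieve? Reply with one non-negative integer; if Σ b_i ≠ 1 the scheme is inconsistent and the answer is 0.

0

b = (3/2, 1/2, -1/4, 8/11)
c = (0, 7/4, 4, 1)
Ac = (0, 0, 21/4, 2327/240)
Σ b_i: 3/2·1 + 1/2·1 + (-1/4)·1 + 8/11·1 = 109/44 ≠ 1 ⇒ order 0.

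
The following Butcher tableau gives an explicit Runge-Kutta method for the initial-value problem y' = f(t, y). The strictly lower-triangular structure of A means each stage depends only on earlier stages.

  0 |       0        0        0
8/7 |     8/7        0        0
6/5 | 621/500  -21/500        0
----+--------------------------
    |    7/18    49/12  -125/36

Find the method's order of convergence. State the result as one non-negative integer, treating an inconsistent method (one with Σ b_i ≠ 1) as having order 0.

b = (7/18, 49/12, -125/36)
c = (0, 8/7, 6/5)
Ac = (0, 0, -6/125)
Σ b_i: 7/18·1 + 49/12·1 + (-125/36)·1 = 1 ✓
b·c: 49/12·8/7 + (-125/36)·6/5 = 1/2 ✓
b·c²: 49/12·64/49 + (-125/36)·36/25 = 1/3 ✓
b·Ac: (-125/36)·(-6/125) = 1/6 ✓; 3 stages ⇒ order 3.

3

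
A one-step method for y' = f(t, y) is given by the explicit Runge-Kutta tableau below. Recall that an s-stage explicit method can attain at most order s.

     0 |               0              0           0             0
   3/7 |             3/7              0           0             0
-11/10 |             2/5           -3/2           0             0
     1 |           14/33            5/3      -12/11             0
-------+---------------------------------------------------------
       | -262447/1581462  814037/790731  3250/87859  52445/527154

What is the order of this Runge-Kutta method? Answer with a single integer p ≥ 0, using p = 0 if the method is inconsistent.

b = (-262447/1581462, 814037/790731, 3250/87859, 52445/527154)
c = (0, 3/7, -11/10, 1)
Ac = (0, 0, -9/14, 67/35)
Σ b_i: (-262447/1581462)·1 + 814037/790731·1 + 3250/87859·1 + 52445/527154·1 = 1 ✓
b·c: 814037/790731·3/7 + 3250/87859·(-11/10) + 52445/527154·1 = 1/2 ✓
b·c²: 814037/790731·9/49 + 3250/87859·121/100 + 52445/527154·1 = 1/3 ✓
b·Ac: 3250/87859·(-9/14) + 52445/527154·67/35 = 1/6 ✓
b·c³: 814037/790731·27/343 + 3250/87859·(-1331/1000) + 52445/527154·1 = 968935/7380156 ≠ 1/4 ⇒ order 3.
b·(c∘Ac): 3250/87859·99/140 + 52445/527154·67/35 = 57092/263577 ≠ 1/8
b·Ac²: 3250/87859·(-27/98) + 52445/527154·(-1242/1225) = -341514/3075065 ≠ 1/12
b·A²c: 52445/527154·54/77 = 472005/6765143 ≠ 1/24

3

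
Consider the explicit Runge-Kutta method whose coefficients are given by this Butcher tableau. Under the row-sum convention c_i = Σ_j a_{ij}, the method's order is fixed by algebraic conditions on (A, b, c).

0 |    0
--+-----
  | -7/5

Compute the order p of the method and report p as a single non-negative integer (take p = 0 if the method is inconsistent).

0

b = (-7/5)
c = (0)
Σ b_i: (-7/5)·1 = -7/5 ≠ 1 ⇒ order 0.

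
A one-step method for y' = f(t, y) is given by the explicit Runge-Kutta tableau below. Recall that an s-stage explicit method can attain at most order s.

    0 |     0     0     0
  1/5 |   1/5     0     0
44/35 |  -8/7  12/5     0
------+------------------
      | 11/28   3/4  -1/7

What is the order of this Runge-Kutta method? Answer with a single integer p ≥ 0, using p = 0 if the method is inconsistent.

b = (11/28, 3/4, -1/7)
c = (0, 1/5, 44/35)
Ac = (0, 0, 12/25)
Σ b_i: 11/28·1 + 3/4·1 + (-1/7)·1 = 1 ✓
b·c: 3/4·1/5 + (-1/7)·44/35 = -29/980 ≠ 1/2 ⇒ order 1.

1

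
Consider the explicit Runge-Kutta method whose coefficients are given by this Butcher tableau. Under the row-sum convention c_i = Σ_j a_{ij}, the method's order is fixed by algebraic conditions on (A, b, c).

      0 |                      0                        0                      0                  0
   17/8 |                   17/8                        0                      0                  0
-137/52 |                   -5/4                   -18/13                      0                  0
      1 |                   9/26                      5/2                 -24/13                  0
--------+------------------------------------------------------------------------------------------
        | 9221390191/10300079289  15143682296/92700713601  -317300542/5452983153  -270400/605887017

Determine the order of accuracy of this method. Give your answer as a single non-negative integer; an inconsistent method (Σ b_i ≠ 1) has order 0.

3

b = (9221390191/10300079289, 15143682296/92700713601, -317300542/5452983153, -270400/605887017)
c = (0, 17/8, -137/52, 1)
Ac = (0, 0, -153/52, 27517/2704)
Σ b_i: 9221390191/10300079289·1 + 15143682296/92700713601·1 + (-317300542/5452983153)·1 + (-270400/605887017)·1 = 1 ✓
b·c: 15143682296/92700713601·17/8 + (-317300542/5452983153)·(-137/52) + (-270400/605887017)·1 = 1/2 ✓
b·c²: 15143682296/92700713601·289/64 + (-317300542/5452983153)·18769/2704 + (-270400/605887017)·1 = 1/3 ✓
b·Ac: (-317300542/5452983153)·(-153/52) + (-270400/605887017)·27517/2704 = 1/6 ✓
b·c³: 15143682296/92700713601·4913/512 + (-317300542/5452983153)·(-2571353/140608) + (-270400/605887017)·1 = 1326398731657/504097998144 ≠ 1/4 ⇒ order 3.
b·(c∘Ac): (-317300542/5452983153)·20961/2704 + (-270400/605887017)·27517/2704 = -2208383311/4847096136 ≠ 1/8
b·Ac²: (-317300542/5452983153)·(-2601/416) + (-270400/605887017)·(-428983/281216) = 45935724919/126024499536 ≠ 1/12
b·A²c: (-270400/605887017)·918/169 = -489600/201962339 ≠ 1/24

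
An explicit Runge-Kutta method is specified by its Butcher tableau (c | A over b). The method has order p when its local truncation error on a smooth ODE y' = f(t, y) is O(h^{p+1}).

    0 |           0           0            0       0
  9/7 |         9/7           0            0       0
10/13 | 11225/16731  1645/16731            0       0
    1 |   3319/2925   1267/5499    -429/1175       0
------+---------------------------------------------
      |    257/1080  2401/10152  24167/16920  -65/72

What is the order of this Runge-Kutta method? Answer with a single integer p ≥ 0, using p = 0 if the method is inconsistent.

b = (257/1080, 2401/10152, 24167/16920, -65/72)
c = (0, 9/7, 10/13, 1)
Ac = (0, 0, 235/1859, 1/65)
Σ b_i: 257/1080·1 + 2401/10152·1 + 24167/16920·1 + (-65/72)·1 = 1 ✓
b·c: 2401/10152·9/7 + 24167/16920·10/13 + (-65/72)·1 = 1/2 ✓
b·c²: 2401/10152·81/49 + 24167/16920·100/169 + (-65/72)·1 = 1/3 ✓
b·Ac: 24167/16920·235/1859 + (-65/72)·1/65 = 1/6 ✓
b·c³: 2401/10152·729/343 + 24167/16920·1000/2197 + (-65/72)·1 = 1/4 ✓
b·(c∘Ac): 24167/16920·2350/24167 + (-65/72)·1/65 = 1/8 ✓
b·Ac²: 24167/16920·2115/13013 + (-65/72)·15/91 = 1/12 ✓
b·A²c: (-65/72)·(-3/65) = 1/24 ✓; 4 stages ⇒ order 4.

4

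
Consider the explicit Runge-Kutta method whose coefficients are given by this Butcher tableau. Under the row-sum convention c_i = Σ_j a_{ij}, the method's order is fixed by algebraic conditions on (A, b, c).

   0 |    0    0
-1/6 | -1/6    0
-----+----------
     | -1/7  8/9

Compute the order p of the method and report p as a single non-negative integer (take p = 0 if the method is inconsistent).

0

b = (-1/7, 8/9)
c = (0, -1/6)
Σ b_i: (-1/7)·1 + 8/9·1 = 47/63 ≠ 1 ⇒ order 0.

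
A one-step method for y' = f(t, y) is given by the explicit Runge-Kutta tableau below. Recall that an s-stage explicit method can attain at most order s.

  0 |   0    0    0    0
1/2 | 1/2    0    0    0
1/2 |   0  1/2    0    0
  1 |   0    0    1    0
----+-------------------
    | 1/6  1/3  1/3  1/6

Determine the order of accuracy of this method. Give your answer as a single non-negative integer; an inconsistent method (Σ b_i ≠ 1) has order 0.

4

b = (1/6, 1/3, 1/3, 1/6)
c = (0, 1/2, 1/2, 1)
Ac = (0, 0, 1/4, 1/2)
Σ b_i: 1/6·1 + 1/3·1 + 1/3·1 + 1/6·1 = 1 ✓
b·c: 1/3·1/2 + 1/3·1/2 + 1/6·1 = 1/2 ✓
b·c²: 1/3·1/4 + 1/3·1/4 + 1/6·1 = 1/3 ✓
b·Ac: 1/3·1/4 + 1/6·1/2 = 1/6 ✓
b·c³: 1/3·1/8 + 1/3·1/8 + 1/6·1 = 1/4 ✓
b·(c∘Ac): 1/3·1/8 + 1/6·1/2 = 1/8 ✓
b·Ac²: 1/3·1/8 + 1/6·1/4 = 1/12 ✓
b·A²c: 1/6·1/4 = 1/24 ✓; 4 stages ⇒ order 4.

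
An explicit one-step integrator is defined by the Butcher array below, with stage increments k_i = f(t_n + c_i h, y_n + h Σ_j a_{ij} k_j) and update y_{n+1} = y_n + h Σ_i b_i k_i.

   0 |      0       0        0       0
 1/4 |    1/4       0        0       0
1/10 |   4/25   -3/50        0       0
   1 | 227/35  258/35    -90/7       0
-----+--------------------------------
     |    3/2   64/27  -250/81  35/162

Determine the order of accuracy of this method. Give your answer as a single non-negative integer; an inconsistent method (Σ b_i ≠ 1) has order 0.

b = (3/2, 64/27, -250/81, 35/162)
c = (0, 1/4, 1/10, 1)
Ac = (0, 0, -3/200, 39/70)
Σ b_i: 3/2·1 + 64/27·1 + (-250/81)·1 + 35/162·1 = 1 ✓
b·c: 64/27·1/4 + (-250/81)·1/10 + 35/162·1 = 1/2 ✓
b·c²: 64/27·1/16 + (-250/81)·1/100 + 35/162·1 = 1/3 ✓
b·Ac: (-250/81)·(-3/200) + 35/162·39/70 = 1/6 ✓
b·c³: 64/27·1/64 + (-250/81)·1/1000 + 35/162·1 = 1/4 ✓
b·(c∘Ac): (-250/81)·(-3/2000) + 35/162·39/70 = 1/8 ✓
b·Ac²: (-250/81)·(-3/800) + 35/162·93/280 = 1/12 ✓
b·A²c: 35/162·27/140 = 1/24 ✓; 4 stages ⇒ order 4.

4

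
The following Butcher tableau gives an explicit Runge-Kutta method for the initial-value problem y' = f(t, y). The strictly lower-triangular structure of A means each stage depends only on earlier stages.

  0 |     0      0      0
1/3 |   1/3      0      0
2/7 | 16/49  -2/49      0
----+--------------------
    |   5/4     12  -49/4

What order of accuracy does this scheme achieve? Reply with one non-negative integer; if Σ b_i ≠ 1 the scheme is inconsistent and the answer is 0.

3

b = (5/4, 12, -49/4)
c = (0, 1/3, 2/7)
Ac = (0, 0, -2/147)
Σ b_i: 5/4·1 + 12·1 + (-49/4)·1 = 1 ✓
b·c: 12·1/3 + (-49/4)·2/7 = 1/2 ✓
b·c²: 12·1/9 + (-49/4)·4/49 = 1/3 ✓
b·Ac: (-49/4)·(-2/147) = 1/6 ✓; 3 stages ⇒ order 3.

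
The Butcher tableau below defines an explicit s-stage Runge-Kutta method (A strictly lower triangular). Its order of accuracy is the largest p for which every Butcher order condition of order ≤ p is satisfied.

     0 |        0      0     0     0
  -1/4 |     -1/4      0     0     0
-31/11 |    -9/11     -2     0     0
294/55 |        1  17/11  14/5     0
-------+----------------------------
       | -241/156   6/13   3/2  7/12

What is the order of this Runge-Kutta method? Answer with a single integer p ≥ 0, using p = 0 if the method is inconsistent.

1

b = (-241/156, 6/13, 3/2, 7/12)
c = (0, -1/4, -31/11, 294/55)
Ac = (0, 0, 1/2, -1821/220)
Σ b_i: (-241/156)·1 + 6/13·1 + 3/2·1 + 7/12·1 = 1 ✓
b·c: 6/13·(-1/4) + 3/2·(-31/11) + 7/12·294/55 = -1751/1430 ≠ 1/2 ⇒ order 1.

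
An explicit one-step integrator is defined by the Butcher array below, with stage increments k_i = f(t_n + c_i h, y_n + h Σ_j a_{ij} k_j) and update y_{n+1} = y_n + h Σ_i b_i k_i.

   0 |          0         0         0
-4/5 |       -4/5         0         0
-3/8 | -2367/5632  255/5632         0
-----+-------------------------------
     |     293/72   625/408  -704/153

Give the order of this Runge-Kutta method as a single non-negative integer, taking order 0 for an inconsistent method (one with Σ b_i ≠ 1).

b = (293/72, 625/408, -704/153)
c = (0, -4/5, -3/8)
Ac = (0, 0, -51/1408)
Σ b_i: 293/72·1 + 625/408·1 + (-704/153)·1 = 1 ✓
b·c: 625/408·(-4/5) + (-704/153)·(-3/8) = 1/2 ✓
b·c²: 625/408·16/25 + (-704/153)·9/64 = 1/3 ✓
b·Ac: (-704/153)·(-51/1408) = 1/6 ✓; 3 stages ⇒ order 3.

3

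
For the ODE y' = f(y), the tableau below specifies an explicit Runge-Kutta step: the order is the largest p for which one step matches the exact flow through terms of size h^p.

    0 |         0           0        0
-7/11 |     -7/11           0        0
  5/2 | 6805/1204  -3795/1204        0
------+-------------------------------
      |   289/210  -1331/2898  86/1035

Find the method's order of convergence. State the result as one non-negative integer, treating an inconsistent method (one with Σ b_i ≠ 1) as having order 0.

3

b = (289/210, -1331/2898, 86/1035)
c = (0, -7/11, 5/2)
Ac = (0, 0, 345/172)
Σ b_i: 289/210·1 + (-1331/2898)·1 + 86/1035·1 = 1 ✓
b·c: (-1331/2898)·(-7/11) + 86/1035·5/2 = 1/2 ✓
b·c²: (-1331/2898)·49/121 + 86/1035·25/4 = 1/3 ✓
b·Ac: 86/1035·345/172 = 1/6 ✓; 3 stages ⇒ order 3.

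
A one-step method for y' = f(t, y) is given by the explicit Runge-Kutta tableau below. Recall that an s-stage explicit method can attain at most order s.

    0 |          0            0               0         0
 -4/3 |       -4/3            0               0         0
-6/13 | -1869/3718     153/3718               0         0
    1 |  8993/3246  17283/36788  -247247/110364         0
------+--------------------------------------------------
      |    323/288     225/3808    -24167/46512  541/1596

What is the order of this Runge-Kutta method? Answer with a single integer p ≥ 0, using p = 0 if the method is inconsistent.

4

b = (323/288, 225/3808, -24167/46512, 541/1596)
c = (0, -4/3, -6/13, 1)
Ac = (0, 0, -102/1859, 441/1082)
Σ b_i: 323/288·1 + 225/3808·1 + (-24167/46512)·1 + 541/1596·1 = 1 ✓
b·c: 225/3808·(-4/3) + (-24167/46512)·(-6/13) + 541/1596·1 = 1/2 ✓
b·c²: 225/3808·16/9 + (-24167/46512)·36/169 + 541/1596·1 = 1/3 ✓
b·Ac: (-24167/46512)·(-102/1859) + 541/1596·441/1082 = 1/6 ✓
b·c³: 225/3808·(-64/27) + (-24167/46512)·(-216/2197) + 541/1596·1 = 1/4 ✓
b·(c∘Ac): (-24167/46512)·612/24167 + 541/1596·441/1082 = 1/8 ✓
b·Ac²: (-24167/46512)·136/1859 + 541/1596·581/1623 = 1/12 ✓
b·A²c: 541/1596·133/1082 = 1/24 ✓; 4 stages ⇒ order 4.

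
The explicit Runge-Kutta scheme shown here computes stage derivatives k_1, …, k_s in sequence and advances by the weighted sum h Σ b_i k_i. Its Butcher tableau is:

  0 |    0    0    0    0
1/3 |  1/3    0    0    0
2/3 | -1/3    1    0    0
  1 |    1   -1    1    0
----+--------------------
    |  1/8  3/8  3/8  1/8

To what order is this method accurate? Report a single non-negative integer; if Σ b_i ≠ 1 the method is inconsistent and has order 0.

b = (1/8, 3/8, 3/8, 1/8)
c = (0, 1/3, 2/3, 1)
Ac = (0, 0, 1/3, 1/3)
Σ b_i: 1/8·1 + 3/8·1 + 3/8·1 + 1/8·1 = 1 ✓
b·c: 3/8·1/3 + 3/8·2/3 + 1/8·1 = 1/2 ✓
b·c²: 3/8·1/9 + 3/8·4/9 + 1/8·1 = 1/3 ✓
b·Ac: 3/8·1/3 + 1/8·1/3 = 1/6 ✓
b·c³: 3/8·1/27 + 3/8·8/27 + 1/8·1 = 1/4 ✓
b·(c∘Ac): 3/8·2/9 + 1/8·1/3 = 1/8 ✓
b·Ac²: 3/8·1/9 + 1/8·1/3 = 1/12 ✓
b·A²c: 1/8·1/3 = 1/24 ✓; 4 stages ⇒ order 4.

4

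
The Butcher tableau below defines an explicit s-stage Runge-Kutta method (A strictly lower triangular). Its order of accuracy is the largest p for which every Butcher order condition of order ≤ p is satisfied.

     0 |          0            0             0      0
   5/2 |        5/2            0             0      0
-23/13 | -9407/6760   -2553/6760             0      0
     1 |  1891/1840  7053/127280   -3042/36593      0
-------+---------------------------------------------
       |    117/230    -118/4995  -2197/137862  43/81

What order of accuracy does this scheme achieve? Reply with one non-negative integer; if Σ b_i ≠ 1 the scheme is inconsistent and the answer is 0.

4

b = (117/230, -118/4995, -2197/137862, 43/81)
c = (0, 5/2, -23/13, 1)
Ac = (0, 0, -2553/2704, 393/1376)
Σ b_i: 117/230·1 + (-118/4995)·1 + (-2197/137862)·1 + 43/81·1 = 1 ✓
b·c: (-118/4995)·5/2 + (-2197/137862)·(-23/13) + 43/81·1 = 1/2 ✓
b·c²: (-118/4995)·25/4 + (-2197/137862)·529/169 + 43/81·1 = 1/3 ✓
b·Ac: (-2197/137862)·(-2553/2704) + 43/81·393/1376 = 1/6 ✓
b·c³: (-118/4995)·125/8 + (-2197/137862)·(-12167/2197) + 43/81·1 = 1/4 ✓
b·(c∘Ac): (-2197/137862)·58719/35152 + 43/81·393/1376 = 1/8 ✓
b·Ac²: (-2197/137862)·(-12765/5408) + 43/81·237/2752 = 1/12 ✓
b·A²c: 43/81·27/344 = 1/24 ✓; 4 stages ⇒ order 4.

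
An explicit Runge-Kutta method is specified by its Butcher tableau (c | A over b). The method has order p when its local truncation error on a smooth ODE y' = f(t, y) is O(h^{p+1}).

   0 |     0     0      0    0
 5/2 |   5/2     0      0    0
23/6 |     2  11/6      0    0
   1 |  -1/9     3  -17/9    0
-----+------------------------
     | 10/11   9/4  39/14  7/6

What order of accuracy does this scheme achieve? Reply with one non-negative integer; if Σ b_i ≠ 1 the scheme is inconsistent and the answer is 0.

b = (10/11, 9/4, 39/14, 7/6)
c = (0, 5/2, 23/6, 1)
Ac = (0, 0, 55/12, 7/27)
Σ b_i: 10/11·1 + 9/4·1 + 39/14·1 + 7/6·1 = 6571/924 ≠ 1 ⇒ order 0.

0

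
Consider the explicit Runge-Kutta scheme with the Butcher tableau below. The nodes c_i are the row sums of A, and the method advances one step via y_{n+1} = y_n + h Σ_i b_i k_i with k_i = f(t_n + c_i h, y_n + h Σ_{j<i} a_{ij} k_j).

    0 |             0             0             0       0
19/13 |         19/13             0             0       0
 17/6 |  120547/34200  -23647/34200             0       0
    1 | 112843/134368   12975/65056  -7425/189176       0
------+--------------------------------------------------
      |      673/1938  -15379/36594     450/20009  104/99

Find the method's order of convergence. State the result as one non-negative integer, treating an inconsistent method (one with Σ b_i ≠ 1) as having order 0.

b = (673/1938, -15379/36594, 450/20009, 104/99)
c = (0, 19/13, 17/6, 1)
Ac = (0, 0, -1819/1800, 75/416)
Σ b_i: 673/1938·1 + (-15379/36594)·1 + 450/20009·1 + 104/99·1 = 1 ✓
b·c: (-15379/36594)·19/13 + 450/20009·17/6 + 104/99·1 = 1/2 ✓
b·c²: (-15379/36594)·361/169 + 450/20009·289/36 + 104/99·1 = 1/3 ✓
b·Ac: 450/20009·(-1819/1800) + 104/99·75/416 = 1/6 ✓
b·c³: (-15379/36594)·6859/2197 + 450/20009·4913/216 + 104/99·1 = 1/4 ✓
b·(c∘Ac): 450/20009·(-30923/10800) + 104/99·75/416 = 1/8 ✓
b·Ac²: 450/20009·(-34561/23400) + 104/99·75/676 = 1/12 ✓
b·A²c: 104/99·33/832 = 1/24 ✓; 4 stages ⇒ order 4.

4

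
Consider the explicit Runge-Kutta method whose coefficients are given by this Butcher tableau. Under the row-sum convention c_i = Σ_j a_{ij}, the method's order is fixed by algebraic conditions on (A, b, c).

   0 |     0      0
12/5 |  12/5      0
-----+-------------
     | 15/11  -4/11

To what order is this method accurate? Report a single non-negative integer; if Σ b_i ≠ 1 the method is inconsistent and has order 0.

1

b = (15/11, -4/11)
c = (0, 12/5)
Σ b_i: 15/11·1 + (-4/11)·1 = 1 ✓
b·c: (-4/11)·12/5 = -48/55 ≠ 1/2 ⇒ order 1.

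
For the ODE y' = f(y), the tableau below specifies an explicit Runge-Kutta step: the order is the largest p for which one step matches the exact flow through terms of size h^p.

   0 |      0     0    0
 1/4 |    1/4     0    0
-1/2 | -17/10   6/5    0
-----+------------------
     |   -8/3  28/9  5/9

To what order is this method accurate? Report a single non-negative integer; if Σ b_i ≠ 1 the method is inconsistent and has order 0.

b = (-8/3, 28/9, 5/9)
c = (0, 1/4, -1/2)
Ac = (0, 0, 3/10)
Σ b_i: (-8/3)·1 + 28/9·1 + 5/9·1 = 1 ✓
b·c: 28/9·1/4 + 5/9·(-1/2) = 1/2 ✓
b·c²: 28/9·1/16 + 5/9·1/4 = 1/3 ✓
b·Ac: 5/9·3/10 = 1/6 ✓; 3 stages ⇒ order 3.

3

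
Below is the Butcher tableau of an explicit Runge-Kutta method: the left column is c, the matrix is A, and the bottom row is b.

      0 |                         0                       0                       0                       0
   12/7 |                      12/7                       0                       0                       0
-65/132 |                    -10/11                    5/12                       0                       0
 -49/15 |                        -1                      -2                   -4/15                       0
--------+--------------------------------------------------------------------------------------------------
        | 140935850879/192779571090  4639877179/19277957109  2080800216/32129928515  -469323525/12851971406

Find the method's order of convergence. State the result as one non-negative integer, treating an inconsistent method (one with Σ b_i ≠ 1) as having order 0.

b = (140935850879/192779571090, 4639877179/19277957109, 2080800216/32129928515, -469323525/12851971406)
c = (0, 12/7, -65/132, -49/15)
Ac = (0, 0, 5/7, -2285/693)
Σ b_i: 140935850879/192779571090·1 + 4639877179/19277957109·1 + 2080800216/32129928515·1 + (-469323525/12851971406)·1 = 1 ✓
b·c: 4639877179/19277957109·12/7 + 2080800216/32129928515·(-65/132) + (-469323525/12851971406)·(-49/15) = 1/2 ✓
b·c²: 4639877179/19277957109·144/49 + 2080800216/32129928515·4225/17424 + (-469323525/12851971406)·2401/225 = 1/3 ✓
b·Ac: 2080800216/32129928515·5/7 + (-469323525/12851971406)·(-2285/693) = 1/6 ✓
b·c³: 4639877179/19277957109·1728/343 + 2080800216/32129928515·(-274625/2299968) + (-469323525/12851971406)·(-117649/3375) = 40123746638719/16193483971560 ≠ 1/4 ⇒ order 3.
b·(c∘Ac): 2080800216/32129928515·(-325/924) + (-469323525/12851971406)·3199/297 = -336915022985/809674198578 ≠ 1/8
b·Ac²: 2080800216/32129928515·60/49 + (-469323525/12851971406)·(-3804989/640332) = 1507963131361/5089380676776 ≠ 1/12
b·A²c: (-469323525/12851971406)·(-4/21) = 312882350/44981899921 ≠ 1/24

3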